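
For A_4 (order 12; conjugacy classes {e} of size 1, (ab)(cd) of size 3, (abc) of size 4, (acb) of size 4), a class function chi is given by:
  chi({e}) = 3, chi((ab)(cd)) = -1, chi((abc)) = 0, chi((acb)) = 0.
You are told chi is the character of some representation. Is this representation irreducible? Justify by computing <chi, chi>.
Irreducible: <chi, chi> = 1.

Solution. <chi, chi> = (1/|G|) sum_C |C| * |chi(C)|^2 = (1/12)[1*|3|^2 + 3*|-1|^2 + 4*|0|^2 + 4*|0|^2]
  = (1/12)[(9) + (3) + (0) + (0)] = 12/12 = 1.
(Exp terms are combined using exp(i*s)*conj(exp(i*t)) = exp(i*(s-t)), and sums of them are collapsed using the identity that for every m > 1 the m distinct m-th roots of unity sum to 0, e.g. 1 + exp(2*I*pi/3) + exp(-2*I*pi/3) = 0.)
A character is irreducible iff <chi, chi> = 1, so this representation is irreducible.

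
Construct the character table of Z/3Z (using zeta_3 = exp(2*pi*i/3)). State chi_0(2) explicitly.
Character table of Z/3Z (irreps indexed chi_0,...,chi_2 with chi_k(m) = zeta_3^(k*m), zeta_3 = exp(2*pi*i/3)):
  irrep \ class  {0} (size 1)  {1} (size 1)    {2} (size 1)  
  chi_0          1             1               1             
  chi_1          1             exp(2*I*pi/3)   exp(-2*I*pi/3)
  chi_2          1             exp(-2*I*pi/3)  exp(2*I*pi/3) 

Spot check: chi_0(2) = zeta_3^(0*2) = zeta_3^0 = 1.

Proof sketch: Z/3Z is abelian, so all 3 irreducible complex representations are 1-dimensional. They are given by chi_k(m) = zeta_3^(k*m) for k = 0,...,2. Row orthogonality: sum_m chi_k(m) conj(chi_l(m)) = 3 * [k = l].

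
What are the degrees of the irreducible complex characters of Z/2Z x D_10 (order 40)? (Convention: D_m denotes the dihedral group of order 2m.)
Dimensions: 1, 1, 1, 1, 1, 1, 1, 1, 2, 2, 2, 2, 2, 2, 2, 2

Explanation: There are 16 irreducibles (= number of conjugacy classes). Their dimensions d_i satisfy sum d_i^2 = |G| = 40: 1 + 1 + 1 + 1 + 1 + 1 + 1 + 1 + 4 + 4 + 4 + 4 + 4 + 4 + 4 + 4 = 40. (For the product with Z/2Z: each of the 2 1-dim characters of Z/2Z tensors with each irrep of D_10, giving 2 copies of each D_10-dimension.)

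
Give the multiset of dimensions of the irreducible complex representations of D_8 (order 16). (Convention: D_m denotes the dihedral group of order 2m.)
Dimensions: 1, 1, 1, 1, 2, 2, 2

Derivation: There are 7 irreducibles (= number of conjugacy classes). Their dimensions d_i satisfy sum d_i^2 = |G| = 16: 1 + 1 + 1 + 1 + 4 + 4 + 4 = 16.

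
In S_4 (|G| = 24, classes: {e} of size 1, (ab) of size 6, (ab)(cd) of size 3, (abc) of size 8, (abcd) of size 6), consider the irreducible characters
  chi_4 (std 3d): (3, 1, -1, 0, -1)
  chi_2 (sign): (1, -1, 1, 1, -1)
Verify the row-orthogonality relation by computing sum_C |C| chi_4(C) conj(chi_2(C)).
Sum = 0; so <chi_4, chi_2> = 0 (distinct irreducibles are orthogonal).

Reasoning: Compute term by term over conjugacy classes (|C| * chi_4(C) * conj(chi_2(C))):
  1*(3)*conj(1) + 6*(1)*conj(-1) + 3*(-1)*conj(1) + 8*(0)*conj(1) + 6*(-1)*conj(-1)
  = (3) + (-6) + (-3) + (0) + (6)
  = 0.
Dividing by |G| = 24 gives 0/24 = 0, matching the row-orthogonality relation <chi_4, chi_2> = [chi_4 = chi_2].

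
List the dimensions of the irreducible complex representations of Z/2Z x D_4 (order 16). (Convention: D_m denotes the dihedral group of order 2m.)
Dimensions: 1, 1, 1, 1, 1, 1, 1, 1, 2, 2

Solution. There are 10 irreducibles (= number of conjugacy classes). Their dimensions d_i satisfy sum d_i^2 = |G| = 16: 1 + 1 + 1 + 1 + 1 + 1 + 1 + 1 + 4 + 4 = 16. (For the product with Z/2Z: each of the 2 1-dim characters of Z/2Z tensors with each irrep of D_4, giving 2 copies of each D_4-dimension.)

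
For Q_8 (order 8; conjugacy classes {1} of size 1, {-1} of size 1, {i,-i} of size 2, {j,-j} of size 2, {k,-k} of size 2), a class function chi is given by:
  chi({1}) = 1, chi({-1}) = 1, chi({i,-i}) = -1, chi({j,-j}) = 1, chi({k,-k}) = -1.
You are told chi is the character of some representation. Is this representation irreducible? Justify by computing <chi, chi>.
Irreducible: <chi, chi> = 1.

Reasoning: <chi, chi> = (1/|G|) sum_C |C| * |chi(C)|^2 = (1/8)[1*|1|^2 + 1*|1|^2 + 2*|-1|^2 + 2*|1|^2 + 2*|-1|^2]
  = (1/8)[(1) + (1) + (2) + (2) + (2)] = 8/8 = 1.
A character is irreducible iff <chi, chi> = 1, so this representation is irreducible.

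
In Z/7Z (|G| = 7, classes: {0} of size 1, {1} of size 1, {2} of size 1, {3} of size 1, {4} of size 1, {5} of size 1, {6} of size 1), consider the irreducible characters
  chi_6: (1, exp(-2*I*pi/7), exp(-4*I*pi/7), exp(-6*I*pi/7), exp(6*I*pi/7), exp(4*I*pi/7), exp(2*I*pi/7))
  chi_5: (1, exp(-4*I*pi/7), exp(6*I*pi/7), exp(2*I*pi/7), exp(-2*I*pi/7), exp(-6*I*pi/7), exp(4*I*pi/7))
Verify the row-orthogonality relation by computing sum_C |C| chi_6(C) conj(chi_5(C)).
Sum = 0; so <chi_6, chi_5> = 0 (distinct irreducibles are orthogonal).

Derivation: Compute term by term over conjugacy classes (|C| * chi_6(C) * conj(chi_5(C))):
  1*(1)*conj(1) + 1*(exp(-2*I*pi/7))*conj(exp(-4*I*pi/7)) + 1*(exp(-4*I*pi/7))*conj(exp(6*I*pi/7)) + 1*(exp(-6*I*pi/7))*conj(exp(2*I*pi/7)) + 1*(exp(6*I*pi/7))*conj(exp(-2*I*pi/7)) + 1*(exp(4*I*pi/7))*conj(exp(-6*I*pi/7)) + 1*(exp(2*I*pi/7))*conj(exp(4*I*pi/7))
  = (1) + (exp(2*I*pi/7)) + (exp(4*I*pi/7)) + (exp(6*I*pi/7)) + (exp(-6*I*pi/7)) + (exp(-4*I*pi/7)) + (exp(-2*I*pi/7))
  = 0.
(Exp terms are combined using exp(i*s)*conj(exp(i*t)) = exp(i*(s-t)), and sums of them are collapsed using the identity that for every m > 1 the m distinct m-th roots of unity sum to 0, e.g. 1 + exp(2*I*pi/3) + exp(-2*I*pi/3) = 0.)
Dividing by |G| = 7 gives 0/7 = 0, matching the row-orthogonality relation <chi_6, chi_5> = [chi_6 = chi_5].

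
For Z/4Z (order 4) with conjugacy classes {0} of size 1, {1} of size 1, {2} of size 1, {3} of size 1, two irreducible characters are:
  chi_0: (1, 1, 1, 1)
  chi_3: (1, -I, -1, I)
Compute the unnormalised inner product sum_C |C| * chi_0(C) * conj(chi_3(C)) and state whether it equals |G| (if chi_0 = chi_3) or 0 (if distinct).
Sum = 0; so <chi_0, chi_3> = 0 (distinct irreducibles are orthogonal).

Reasoning: Compute term by term over conjugacy classes (|C| * chi_0(C) * conj(chi_3(C))):
  1*(1)*conj(1) + 1*(1)*conj(-I) + 1*(1)*conj(-1) + 1*(1)*conj(I)
  = (1) + (I) + (-1) + (-I)
  = 0.
(Exp terms are combined using exp(i*s)*conj(exp(i*t)) = exp(i*(s-t)), and sums of them are collapsed using the identity that for every m > 1 the m distinct m-th roots of unity sum to 0, e.g. 1 + exp(2*I*pi/3) + exp(-2*I*pi/3) = 0.)
Dividing by |G| = 4 gives 0/4 = 0, matching the row-orthogonality relation <chi_0, chi_3> = [chi_0 = chi_3].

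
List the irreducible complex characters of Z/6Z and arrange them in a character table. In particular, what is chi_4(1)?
Character table of Z/6Z (irreps indexed chi_0,...,chi_5 with chi_k(m) = zeta_6^(k*m), zeta_6 = exp(2*pi*i/6)):
  irrep \ class  {0} (size 1)  {1} (size 1)    {2} (size 1)    {3} (size 1)  {4} (size 1)    {5} (size 1)  
  chi_0          1             1               1               1             1               1             
  chi_1          1             exp(I*pi/3)     exp(2*I*pi/3)   -1            exp(-2*I*pi/3)  exp(-I*pi/3)  
  chi_2          1             exp(2*I*pi/3)   exp(-2*I*pi/3)  1             exp(2*I*pi/3)   exp(-2*I*pi/3)
  chi_3          1             -1              1               -1            1               -1            
  chi_4          1             exp(-2*I*pi/3)  exp(2*I*pi/3)   1             exp(-2*I*pi/3)  exp(2*I*pi/3) 
  chi_5          1             exp(-I*pi/3)    exp(-2*I*pi/3)  -1            exp(2*I*pi/3)   exp(I*pi/3)   

Spot check: chi_4(1) = zeta_6^(4*1) = zeta_6^4 = exp(-2*I*pi/3).

Explanation: Z/6Z is abelian, so all 6 irreducible complex representations are 1-dimensional. They are given by chi_k(m) = zeta_6^(k*m) for k = 0,...,5. Row orthogonality: sum_m chi_k(m) conj(chi_l(m)) = 6 * [k = l].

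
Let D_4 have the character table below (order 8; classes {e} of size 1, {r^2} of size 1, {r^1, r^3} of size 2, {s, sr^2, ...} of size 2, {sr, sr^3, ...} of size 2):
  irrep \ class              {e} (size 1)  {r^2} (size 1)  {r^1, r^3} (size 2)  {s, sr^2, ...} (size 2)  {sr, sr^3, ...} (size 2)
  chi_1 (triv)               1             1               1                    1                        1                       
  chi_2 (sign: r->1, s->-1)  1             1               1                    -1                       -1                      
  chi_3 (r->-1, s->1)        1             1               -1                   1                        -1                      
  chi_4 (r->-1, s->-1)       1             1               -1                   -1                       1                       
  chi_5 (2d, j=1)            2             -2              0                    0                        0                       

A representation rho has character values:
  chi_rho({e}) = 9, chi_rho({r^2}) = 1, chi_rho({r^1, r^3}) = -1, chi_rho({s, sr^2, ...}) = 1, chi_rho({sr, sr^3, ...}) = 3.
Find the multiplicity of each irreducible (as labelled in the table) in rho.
Multiplicities: chi_1: 2, chi_2: 0, chi_3: 1, chi_4: 2, chi_5: 2.

Working: Use <chi_rho, chi> = (1/|G|) sum_C |C| * chi_rho(C) * conj(chi(C)) with |G| = 8 for each irreducible chi in the table:
  <chi_rho, chi_1> = (1/8)[1*(9)*conj(1) + 1*(1)*conj(1) + 2*(-1)*conj(1) + 2*(1)*conj(1) + 2*(3)*conj(1)]
      = (1/8)[(9) + (1) + (-2) + (2) + (6)] = 16/8 = 2
  <chi_rho, chi_2> = (1/8)[1*(9)*conj(1) + 1*(1)*conj(1) + 2*(-1)*conj(1) + 2*(1)*conj(-1) + 2*(3)*conj(-1)]
      = (1/8)[(9) + (1) + (-2) + (-2) + (-6)] = 0/8 = 0
  <chi_rho, chi_3> = (1/8)[1*(9)*conj(1) + 1*(1)*conj(1) + 2*(-1)*conj(-1) + 2*(1)*conj(1) + 2*(3)*conj(-1)]
      = (1/8)[(9) + (1) + (2) + (2) + (-6)] = 8/8 = 1
  <chi_rho, chi_4> = (1/8)[1*(9)*conj(1) + 1*(1)*conj(1) + 2*(-1)*conj(-1) + 2*(1)*conj(-1) + 2*(3)*conj(1)]
      = (1/8)[(9) + (1) + (2) + (-2) + (6)] = 16/8 = 2
  <chi_rho, chi_5> = (1/8)[1*(9)*conj(2) + 1*(1)*conj(-2) + 2*(-1)*conj(0) + 2*(1)*conj(0) + 2*(3)*conj(0)]
      = (1/8)[(18) + (-2) + (0) + (0) + (0)] = 16/8 = 2
Dimension check: dim(rho) = sum (mult * dim) = 2*1 + 0*1 + 1*1 + 2*1 + 2*2 = 9 = chi_rho(e) = 9.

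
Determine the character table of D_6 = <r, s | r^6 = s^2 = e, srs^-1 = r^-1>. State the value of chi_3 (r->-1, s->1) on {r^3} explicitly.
Conjugacy classes: {e} of size 1, {r^3} of size 1, {r^1, r^5} of size 2, {r^2, r^4} of size 2, {s, sr^2, ...} of size 3, {sr, sr^3, ...} of size 3.
Character table:
  irrep \ class              {e} (size 1)  {r^3} (size 1)  {r^1, r^5} (size 2)  {r^2, r^4} (size 2)  {s, sr^2, ...} (size 3)  {sr, sr^3, ...} (size 3)
  chi_1 (triv)               1             1               1                    1                    1                        1                       
  chi_2 (sign: r->1, s->-1)  1             1               1                    1                    -1                       -1                      
  chi_3 (r->-1, s->1)        1             -1              -1                   1                    1                        -1                      
  chi_4 (r->-1, s->-1)       1             -1              -1                   1                    -1                       1                       
  chi_5 (2d, j=1)            2             -2              1                    -1                   0                        0                       
  chi_6 (2d, j=2)            2             2               -1                   -1                   0                        0                       

Spot check: chi_3 (r->-1, s->1) on {r^3} = -1.

Explanation: D_6 has order 2*6 = 12 with 6 conjugacy classes, hence 6 irreducibles. Sum of squared dims 1 + 1 + 1 + 1 + 4 + 4 = 12 = |G|. Linear characters come from the abelianisation; the 2-dimensional irreps have character r^k -> 2*cos(2*pi*j*k/6), reflections -> 0.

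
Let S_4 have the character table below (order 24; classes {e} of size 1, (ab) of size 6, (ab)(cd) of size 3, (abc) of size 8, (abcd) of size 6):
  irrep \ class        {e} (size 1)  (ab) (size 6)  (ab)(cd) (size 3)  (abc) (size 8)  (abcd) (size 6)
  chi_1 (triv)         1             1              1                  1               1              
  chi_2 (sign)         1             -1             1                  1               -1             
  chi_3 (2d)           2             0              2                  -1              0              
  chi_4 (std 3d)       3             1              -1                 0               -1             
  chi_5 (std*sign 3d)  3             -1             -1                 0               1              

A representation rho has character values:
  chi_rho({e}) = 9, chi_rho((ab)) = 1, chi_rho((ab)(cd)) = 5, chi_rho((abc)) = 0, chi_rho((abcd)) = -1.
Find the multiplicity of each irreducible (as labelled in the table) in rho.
Multiplicities: chi_1: 1, chi_2: 1, chi_3: 2, chi_4: 1, chi_5: 0.

Proof sketch: Use <chi_rho, chi> = (1/|G|) sum_C |C| * chi_rho(C) * conj(chi(C)) with |G| = 24 for each irreducible chi in the table:
  <chi_rho, chi_1> = (1/24)[1*(9)*conj(1) + 6*(1)*conj(1) + 3*(5)*conj(1) + 8*(0)*conj(1) + 6*(-1)*conj(1)]
      = (1/24)[(9) + (6) + (15) + (0) + (-6)] = 24/24 = 1
  <chi_rho, chi_2> = (1/24)[1*(9)*conj(1) + 6*(1)*conj(-1) + 3*(5)*conj(1) + 8*(0)*conj(1) + 6*(-1)*conj(-1)]
      = (1/24)[(9) + (-6) + (15) + (0) + (6)] = 24/24 = 1
  <chi_rho, chi_3> = (1/24)[1*(9)*conj(2) + 6*(1)*conj(0) + 3*(5)*conj(2) + 8*(0)*conj(-1) + 6*(-1)*conj(0)]
      = (1/24)[(18) + (0) + (30) + (0) + (0)] = 48/24 = 2
  <chi_rho, chi_4> = (1/24)[1*(9)*conj(3) + 6*(1)*conj(1) + 3*(5)*conj(-1) + 8*(0)*conj(0) + 6*(-1)*conj(-1)]
      = (1/24)[(27) + (6) + (-15) + (0) + (6)] = 24/24 = 1
  <chi_rho, chi_5> = (1/24)[1*(9)*conj(3) + 6*(1)*conj(-1) + 3*(5)*conj(-1) + 8*(0)*conj(0) + 6*(-1)*conj(1)]
      = (1/24)[(27) + (-6) + (-15) + (0) + (-6)] = 0/24 = 0
Dimension check: dim(rho) = sum (mult * dim) = 1*1 + 1*1 + 2*2 + 1*3 + 0*3 = 9 = chi_rho(e) = 9.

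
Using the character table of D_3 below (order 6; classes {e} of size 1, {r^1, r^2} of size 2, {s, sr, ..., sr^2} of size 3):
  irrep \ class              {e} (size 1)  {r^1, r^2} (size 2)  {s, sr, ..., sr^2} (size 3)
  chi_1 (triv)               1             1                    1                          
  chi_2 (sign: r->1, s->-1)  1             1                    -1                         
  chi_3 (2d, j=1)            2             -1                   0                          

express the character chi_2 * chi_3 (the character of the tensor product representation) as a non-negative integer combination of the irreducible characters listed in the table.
chi_2 tensor chi_3 = chi_3 (all other irreducibles have multiplicity 0).

Justification: The character of a tensor product is the pointwise product (chi_2 * chi_3)(C) = chi_2(C) * chi_3(C):
  {e}: (1)*(2), {r^1, r^2}: (1)*(-1), {s, sr, ..., sr^2}: (-1)*(0)
so (chi_2 * chi_3) takes values
  {e} -> 2, {r^1, r^2} -> -1, {s, sr, ..., sr^2} -> 0.
Now take the inner product of this character with each irreducible chi from the table, <chi_2*chi_3, chi> = (1/6) sum_C |C| (chi_2*chi_3)(C) conj(chi(C)):
  <chi_2*chi_3, chi_1> = (1/6)[1*(2)*conj(1) + 2*(-1)*conj(1) + 3*(0)*conj(1)]
      = (1/6)[(2) + (-2) + (0)] = 0/6 = 0
  <chi_2*chi_3, chi_2> = (1/6)[1*(2)*conj(1) + 2*(-1)*conj(1) + 3*(0)*conj(-1)]
      = (1/6)[(2) + (-2) + (0)] = 0/6 = 0
  <chi_2*chi_3, chi_3> = (1/6)[1*(2)*conj(2) + 2*(-1)*conj(-1) + 3*(0)*conj(0)]
      = (1/6)[(4) + (2) + (0)] = 6/6 = 1
Hence the multiplicities are chi_3: 1. Dimension check: dim(chi_2)*dim(chi_3) = 1*2 = 2 and sum (mult * dim) = 1*2 = 2.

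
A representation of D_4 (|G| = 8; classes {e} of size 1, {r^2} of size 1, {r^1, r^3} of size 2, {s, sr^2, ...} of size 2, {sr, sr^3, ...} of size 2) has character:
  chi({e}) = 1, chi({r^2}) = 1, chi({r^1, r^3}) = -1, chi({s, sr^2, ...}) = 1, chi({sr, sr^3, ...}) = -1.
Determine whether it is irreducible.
Irreducible: <chi, chi> = 1.

Working: <chi, chi> = (1/|G|) sum_C |C| * |chi(C)|^2 = (1/8)[1*|1|^2 + 1*|1|^2 + 2*|-1|^2 + 2*|1|^2 + 2*|-1|^2]
  = (1/8)[(1) + (1) + (2) + (2) + (2)] = 8/8 = 1.
A character is irreducible iff <chi, chi> = 1, so this representation is irreducible.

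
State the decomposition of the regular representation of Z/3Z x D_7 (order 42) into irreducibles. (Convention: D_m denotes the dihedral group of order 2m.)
Each irreducible V_i of dimension d_i appears with multiplicity d_i, i.e. rho_reg = (direct sum over all irreducibles V_i) d_i V_i. The irreducible dimensions for Z/3Z x D_7 are 1, 1, 1, 1, 1, 1, 2, 2, 2, 2, 2, 2, 2, 2, 2: 6 irreducibles of dimension 1, each with multiplicity 1; 9 irreducibles of dimension 2, each with multiplicity 2. Total dimension 6*1*1 + 9*2*2 = 42 = |G|.

Why: General theorem: in the regular representation of a finite group G, each irreducible appears with multiplicity equal to its dimension. Check: dim(rho_reg) = sum d_i^2 = 1 + 1 + 1 + 1 + 1 + 1 + 4 + 4 + 4 + 4 + 4 + 4 + 4 + 4 + 4 = 42 = |G|.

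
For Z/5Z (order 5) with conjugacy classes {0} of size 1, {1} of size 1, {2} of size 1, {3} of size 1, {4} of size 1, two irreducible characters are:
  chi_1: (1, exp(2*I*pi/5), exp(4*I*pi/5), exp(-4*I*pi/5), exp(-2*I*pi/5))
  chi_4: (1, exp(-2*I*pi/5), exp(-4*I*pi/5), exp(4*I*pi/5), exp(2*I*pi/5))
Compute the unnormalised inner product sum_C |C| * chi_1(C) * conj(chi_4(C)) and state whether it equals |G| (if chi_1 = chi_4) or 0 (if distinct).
Sum = 0; so <chi_1, chi_4> = 0 (distinct irreducibles are orthogonal).

Details: Compute term by term over conjugacy classes (|C| * chi_1(C) * conj(chi_4(C))):
  1*(1)*conj(1) + 1*(exp(2*I*pi/5))*conj(exp(-2*I*pi/5)) + 1*(exp(4*I*pi/5))*conj(exp(-4*I*pi/5)) + 1*(exp(-4*I*pi/5))*conj(exp(4*I*pi/5)) + 1*(exp(-2*I*pi/5))*conj(exp(2*I*pi/5))
  = (1) + (exp(4*I*pi/5)) + (exp(-2*I*pi/5)) + (exp(2*I*pi/5)) + (exp(-4*I*pi/5))
  = 0.
(Exp terms are combined using exp(i*s)*conj(exp(i*t)) = exp(i*(s-t)), and sums of them are collapsed using the identity that for every m > 1 the m distinct m-th roots of unity sum to 0, e.g. 1 + exp(2*I*pi/3) + exp(-2*I*pi/3) = 0.)
Dividing by |G| = 5 gives 0/5 = 0, matching the row-orthogonality relation <chi_1, chi_4> = [chi_1 = chi_4].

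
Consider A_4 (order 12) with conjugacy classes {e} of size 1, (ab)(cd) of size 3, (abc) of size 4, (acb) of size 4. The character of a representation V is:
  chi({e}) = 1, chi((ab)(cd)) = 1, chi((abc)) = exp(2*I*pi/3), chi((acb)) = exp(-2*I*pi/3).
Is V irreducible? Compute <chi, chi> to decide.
Irreducible: <chi, chi> = 1.

Justification: <chi, chi> = (1/|G|) sum_C |C| * |chi(C)|^2 = (1/12)[1*|1|^2 + 3*|1|^2 + 4*|exp(2*I*pi/3)|^2 + 4*|exp(-2*I*pi/3)|^2]
  = (1/12)[(1) + (3) + (4) + (4)] = 12/12 = 1.
(Exp terms are combined using exp(i*s)*conj(exp(i*t)) = exp(i*(s-t)), and sums of them are collapsed using the identity that for every m > 1 the m distinct m-th roots of unity sum to 0, e.g. 1 + exp(2*I*pi/3) + exp(-2*I*pi/3) = 0.)
A character is irreducible iff <chi, chi> = 1, so this representation is irreducible.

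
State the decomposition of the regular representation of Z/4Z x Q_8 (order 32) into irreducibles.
Each irreducible V_i of dimension d_i appears with multiplicity d_i, i.e. rho_reg = (direct sum over all irreducibles V_i) d_i V_i. The irreducible dimensions for Z/4Z x Q_8 are 1, 1, 1, 1, 1, 1, 1, 1, 1, 1, 1, 1, 1, 1, 1, 1, 2, 2, 2, 2: 16 irreducibles of dimension 1, each with multiplicity 1; 4 irreducibles of dimension 2, each with multiplicity 2. Total dimension 16*1*1 + 4*2*2 = 32 = |G|.

Details: General theorem: in the regular representation of a finite group G, each irreducible appears with multiplicity equal to its dimension. Check: dim(rho_reg) = sum d_i^2 = 1 + 1 + 1 + 1 + 1 + 1 + 1 + 1 + 1 + 1 + 1 + 1 + 1 + 1 + 1 + 1 + 4 + 4 + 4 + 4 = 32 = |G|.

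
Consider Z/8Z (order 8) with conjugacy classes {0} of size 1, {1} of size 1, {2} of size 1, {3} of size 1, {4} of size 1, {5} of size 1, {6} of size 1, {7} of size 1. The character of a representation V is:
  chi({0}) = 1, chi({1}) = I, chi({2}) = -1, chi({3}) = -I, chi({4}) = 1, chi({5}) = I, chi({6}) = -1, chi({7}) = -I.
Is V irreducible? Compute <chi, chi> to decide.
Irreducible: <chi, chi> = 1.

Justification: <chi, chi> = (1/|G|) sum_C |C| * |chi(C)|^2 = (1/8)[1*|1|^2 + 1*|I|^2 + 1*|-1|^2 + 1*|-I|^2 + 1*|1|^2 + 1*|I|^2 + 1*|-1|^2 + 1*|-I|^2]
  = (1/8)[(1) + (1) + (1) + (1) + (1) + (1) + (1) + (1)] = 8/8 = 1.
(Exp terms are combined using exp(i*s)*conj(exp(i*t)) = exp(i*(s-t)), and sums of them are collapsed using the identity that for every m > 1 the m distinct m-th roots of unity sum to 0, e.g. 1 + exp(2*I*pi/3) + exp(-2*I*pi/3) = 0.)
A character is irreducible iff <chi, chi> = 1, so this representation is irreducible.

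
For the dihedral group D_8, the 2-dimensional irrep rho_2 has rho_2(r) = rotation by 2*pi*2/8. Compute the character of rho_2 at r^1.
chi_{rho_2}(r^1) = 2*cos(2*pi*2*1/8) = 0

Solution. rho_2(r^1) is rotation by angle 2*pi*2*1/8, whose trace is 2*cos(2*pi*2*1/8) = 0.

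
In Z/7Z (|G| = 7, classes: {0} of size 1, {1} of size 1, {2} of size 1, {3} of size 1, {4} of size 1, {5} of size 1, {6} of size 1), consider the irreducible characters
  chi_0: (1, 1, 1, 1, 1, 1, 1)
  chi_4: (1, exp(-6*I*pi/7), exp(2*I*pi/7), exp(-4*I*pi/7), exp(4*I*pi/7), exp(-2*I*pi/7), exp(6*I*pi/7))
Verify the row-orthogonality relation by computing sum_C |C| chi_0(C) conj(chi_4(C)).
Sum = 0; so <chi_0, chi_4> = 0 (distinct irreducibles are orthogonal).

Solution. Compute term by term over conjugacy classes (|C| * chi_0(C) * conj(chi_4(C))):
  1*(1)*conj(1) + 1*(1)*conj(exp(-6*I*pi/7)) + 1*(1)*conj(exp(2*I*pi/7)) + 1*(1)*conj(exp(-4*I*pi/7)) + 1*(1)*conj(exp(4*I*pi/7)) + 1*(1)*conj(exp(-2*I*pi/7)) + 1*(1)*conj(exp(6*I*pi/7))
  = (1) + (exp(6*I*pi/7)) + (exp(-2*I*pi/7)) + (exp(4*I*pi/7)) + (exp(-4*I*pi/7)) + (exp(2*I*pi/7)) + (exp(-6*I*pi/7))
  = 0.
(Exp terms are combined using exp(i*s)*conj(exp(i*t)) = exp(i*(s-t)), and sums of them are collapsed using the identity that for every m > 1 the m distinct m-th roots of unity sum to 0, e.g. 1 + exp(2*I*pi/3) + exp(-2*I*pi/3) = 0.)
Dividing by |G| = 7 gives 0/7 = 0, matching the row-orthogonality relation <chi_0, chi_4> = [chi_0 = chi_4].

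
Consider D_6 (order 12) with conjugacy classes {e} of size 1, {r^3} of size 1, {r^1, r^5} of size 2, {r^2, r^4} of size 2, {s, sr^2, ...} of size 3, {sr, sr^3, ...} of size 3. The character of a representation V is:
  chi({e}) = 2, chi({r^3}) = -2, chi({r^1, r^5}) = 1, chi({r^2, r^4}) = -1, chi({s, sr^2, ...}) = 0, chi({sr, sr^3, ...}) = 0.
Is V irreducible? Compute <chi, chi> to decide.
Irreducible: <chi, chi> = 1.

Reasoning: <chi, chi> = (1/|G|) sum_C |C| * |chi(C)|^2 = (1/12)[1*|2|^2 + 1*|-2|^2 + 2*|1|^2 + 2*|-1|^2 + 3*|0|^2 + 3*|0|^2]
  = (1/12)[(4) + (4) + (2) + (2) + (0) + (0)] = 12/12 = 1.
A character is irreducible iff <chi, chi> = 1, so this representation is irreducible.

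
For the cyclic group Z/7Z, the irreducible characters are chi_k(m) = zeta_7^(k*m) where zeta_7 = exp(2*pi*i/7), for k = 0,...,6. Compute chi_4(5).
chi_4(5) = zeta_7^20 = exp(-2*I*pi/7)

Derivation: chi_4(5) = zeta_7^(4*5) = zeta_7^20. Since zeta_7^7 = 1, this equals zeta_7^6 = exp(2*pi*i*6/7) = exp(-2*I*pi/7).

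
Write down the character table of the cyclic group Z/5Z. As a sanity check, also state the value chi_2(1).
Character table of Z/5Z (irreps indexed chi_0,...,chi_4 with chi_k(m) = zeta_5^(k*m), zeta_5 = exp(2*pi*i/5)):
  irrep \ class  {0} (size 1)  {1} (size 1)    {2} (size 1)    {3} (size 1)    {4} (size 1)  
  chi_0          1             1               1               1               1             
  chi_1          1             exp(2*I*pi/5)   exp(4*I*pi/5)   exp(-4*I*pi/5)  exp(-2*I*pi/5)
  chi_2          1             exp(4*I*pi/5)   exp(-2*I*pi/5)  exp(2*I*pi/5)   exp(-4*I*pi/5)
  chi_3          1             exp(-4*I*pi/5)  exp(2*I*pi/5)   exp(-2*I*pi/5)  exp(4*I*pi/5) 
  chi_4          1             exp(-2*I*pi/5)  exp(-4*I*pi/5)  exp(4*I*pi/5)   exp(2*I*pi/5) 

Spot check: chi_2(1) = zeta_5^(2*1) = zeta_5^2 = exp(4*I*pi/5).

Reasoning: Z/5Z is abelian, so all 5 irreducible complex representations are 1-dimensional. They are given by chi_k(m) = zeta_5^(k*m) for k = 0,...,4. Row orthogonality: sum_m chi_k(m) conj(chi_l(m)) = 5 * [k = l].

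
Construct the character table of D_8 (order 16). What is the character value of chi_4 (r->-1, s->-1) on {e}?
Conjugacy classes: {e} of size 1, {r^4} of size 1, {r^1, r^7} of size 2, {r^2, r^6} of size 2, {r^3, r^5} of size 2, {s, sr^2, ...} of size 4, {sr, sr^3, ...} of size 4.
Character table:
  irrep \ class              {e} (size 1)  {r^4} (size 1)  {r^1, r^7} (size 2)  {r^2, r^6} (size 2)  {r^3, r^5} (size 2)  {s, sr^2, ...} (size 4)  {sr, sr^3, ...} (size 4)
  chi_1 (triv)               1             1               1                    1                    1                    1                        1                       
  chi_2 (sign: r->1, s->-1)  1             1               1                    1                    1                    -1                       -1                      
  chi_3 (r->-1, s->1)        1             1               -1                   1                    -1                   1                        -1                      
  chi_4 (r->-1, s->-1)       1             1               -1                   1                    -1                   -1                       1                       
  chi_5 (2d, j=1)            2             -2              sqrt(2)              0                    -sqrt(2)             0                        0                       
  chi_6 (2d, j=2)            2             2               0                    -2                   0                    0                        0                       
  chi_7 (2d, j=3)            2             -2              -sqrt(2)             0                    sqrt(2)              0                        0                       

Spot check: chi_4 (r->-1, s->-1) on {e} = 1.

Derivation: D_8 has order 2*8 = 16 with 7 conjugacy classes, hence 7 irreducibles. Sum of squared dims 1 + 1 + 1 + 1 + 4 + 4 + 4 = 16 = |G|. Linear characters come from the abelianisation; the 2-dimensional irreps have character r^k -> 2*cos(2*pi*j*k/8), reflections -> 0.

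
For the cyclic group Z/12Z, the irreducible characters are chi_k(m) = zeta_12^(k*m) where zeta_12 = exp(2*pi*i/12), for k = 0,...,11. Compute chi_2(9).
chi_2(9) = zeta_12^18 = -1

Solution. chi_2(9) = zeta_12^(2*9) = zeta_12^18. Since zeta_12^12 = 1, this equals zeta_12^6 = exp(2*pi*i*6/12) = -1.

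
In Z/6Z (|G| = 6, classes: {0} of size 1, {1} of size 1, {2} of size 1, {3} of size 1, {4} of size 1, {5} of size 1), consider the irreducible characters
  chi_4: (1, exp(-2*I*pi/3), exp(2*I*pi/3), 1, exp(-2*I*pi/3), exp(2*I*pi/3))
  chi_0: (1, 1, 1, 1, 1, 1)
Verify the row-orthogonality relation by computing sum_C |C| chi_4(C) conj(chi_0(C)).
Sum = 0; so <chi_4, chi_0> = 0 (distinct irreducibles are orthogonal).

Why: Compute term by term over conjugacy classes (|C| * chi_4(C) * conj(chi_0(C))):
  1*(1)*conj(1) + 1*(exp(-2*I*pi/3))*conj(1) + 1*(exp(2*I*pi/3))*conj(1) + 1*(1)*conj(1) + 1*(exp(-2*I*pi/3))*conj(1) + 1*(exp(2*I*pi/3))*conj(1)
  = (1) + (exp(-2*I*pi/3)) + (exp(2*I*pi/3)) + (1) + (exp(-2*I*pi/3)) + (exp(2*I*pi/3))
  = 0.
(Exp terms are combined using exp(i*s)*conj(exp(i*t)) = exp(i*(s-t)), and sums of them are collapsed using the identity that for every m > 1 the m distinct m-th roots of unity sum to 0, e.g. 1 + exp(2*I*pi/3) + exp(-2*I*pi/3) = 0.)
Dividing by |G| = 6 gives 0/6 = 0, matching the row-orthogonality relation <chi_4, chi_0> = [chi_4 = chi_0].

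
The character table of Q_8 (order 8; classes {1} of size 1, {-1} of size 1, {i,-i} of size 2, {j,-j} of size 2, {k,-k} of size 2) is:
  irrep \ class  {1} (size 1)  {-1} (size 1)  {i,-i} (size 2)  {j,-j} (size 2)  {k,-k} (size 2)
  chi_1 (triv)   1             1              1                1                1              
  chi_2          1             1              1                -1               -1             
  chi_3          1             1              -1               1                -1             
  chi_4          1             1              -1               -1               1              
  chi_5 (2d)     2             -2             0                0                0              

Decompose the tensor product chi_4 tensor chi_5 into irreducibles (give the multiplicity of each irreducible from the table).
chi_4 tensor chi_5 = chi_5 (all other irreducibles have multiplicity 0).

Why: The character of a tensor product is the pointwise product (chi_4 * chi_5)(C) = chi_4(C) * chi_5(C):
  {1}: (1)*(2), {-1}: (1)*(-2), {i,-i}: (-1)*(0), {j,-j}: (-1)*(0), {k,-k}: (1)*(0)
so (chi_4 * chi_5) takes values
  {1} -> 2, {-1} -> -2, {i,-i} -> 0, {j,-j} -> 0, {k,-k} -> 0.
Now take the inner product of this character with each irreducible chi from the table, <chi_4*chi_5, chi> = (1/8) sum_C |C| (chi_4*chi_5)(C) conj(chi(C)):
  <chi_4*chi_5, chi_1> = (1/8)[1*(2)*conj(1) + 1*(-2)*conj(1) + 2*(0)*conj(1) + 2*(0)*conj(1) + 2*(0)*conj(1)]
      = (1/8)[(2) + (-2) + (0) + (0) + (0)] = 0/8 = 0
  <chi_4*chi_5, chi_2> = (1/8)[1*(2)*conj(1) + 1*(-2)*conj(1) + 2*(0)*conj(1) + 2*(0)*conj(-1) + 2*(0)*conj(-1)]
      = (1/8)[(2) + (-2) + (0) + (0) + (0)] = 0/8 = 0
  <chi_4*chi_5, chi_3> = (1/8)[1*(2)*conj(1) + 1*(-2)*conj(1) + 2*(0)*conj(-1) + 2*(0)*conj(1) + 2*(0)*conj(-1)]
      = (1/8)[(2) + (-2) + (0) + (0) + (0)] = 0/8 = 0
  <chi_4*chi_5, chi_4> = (1/8)[1*(2)*conj(1) + 1*(-2)*conj(1) + 2*(0)*conj(-1) + 2*(0)*conj(-1) + 2*(0)*conj(1)]
      = (1/8)[(2) + (-2) + (0) + (0) + (0)] = 0/8 = 0
  <chi_4*chi_5, chi_5> = (1/8)[1*(2)*conj(2) + 1*(-2)*conj(-2) + 2*(0)*conj(0) + 2*(0)*conj(0) + 2*(0)*conj(0)]
      = (1/8)[(4) + (4) + (0) + (0) + (0)] = 8/8 = 1
Hence the multiplicities are chi_5: 1. Dimension check: dim(chi_4)*dim(chi_5) = 1*2 = 2 and sum (mult * dim) = 1*2 = 2.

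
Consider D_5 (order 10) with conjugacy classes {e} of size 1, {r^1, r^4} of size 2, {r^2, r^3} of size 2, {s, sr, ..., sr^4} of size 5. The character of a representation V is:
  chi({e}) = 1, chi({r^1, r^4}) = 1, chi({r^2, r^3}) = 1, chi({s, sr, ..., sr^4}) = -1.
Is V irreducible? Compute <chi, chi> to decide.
Irreducible: <chi, chi> = 1.

Explanation: <chi, chi> = (1/|G|) sum_C |C| * |chi(C)|^2 = (1/10)[1*|1|^2 + 2*|1|^2 + 2*|1|^2 + 5*|-1|^2]
  = (1/10)[(1) + (2) + (2) + (5)] = 10/10 = 1.
A character is irreducible iff <chi, chi> = 1, so this representation is irreducible.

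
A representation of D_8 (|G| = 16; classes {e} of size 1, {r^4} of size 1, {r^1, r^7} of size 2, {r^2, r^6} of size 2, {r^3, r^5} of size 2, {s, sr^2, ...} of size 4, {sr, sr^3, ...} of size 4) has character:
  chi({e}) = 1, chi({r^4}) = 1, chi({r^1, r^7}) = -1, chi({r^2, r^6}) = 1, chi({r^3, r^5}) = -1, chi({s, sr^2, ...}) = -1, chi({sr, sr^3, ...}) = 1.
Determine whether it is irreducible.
Irreducible: <chi, chi> = 1.

Justification: <chi, chi> = (1/|G|) sum_C |C| * |chi(C)|^2 = (1/16)[1*|1|^2 + 1*|1|^2 + 2*|-1|^2 + 2*|1|^2 + 2*|-1|^2 + 4*|-1|^2 + 4*|1|^2]
  = (1/16)[(1) + (1) + (2) + (2) + (2) + (4) + (4)] = 16/16 = 1.
A character is irreducible iff <chi, chi> = 1, so this representation is irreducible.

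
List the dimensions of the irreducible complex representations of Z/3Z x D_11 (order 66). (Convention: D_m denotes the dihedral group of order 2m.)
Dimensions: 1, 1, 1, 1, 1, 1, 2, 2, 2, 2, 2, 2, 2, 2, 2, 2, 2, 2, 2, 2, 2

Proof sketch: There are 21 irreducibles (= number of conjugacy classes). Their dimensions d_i satisfy sum d_i^2 = |G| = 66: 1 + 1 + 1 + 1 + 1 + 1 + 4 + 4 + 4 + 4 + 4 + 4 + 4 + 4 + 4 + 4 + 4 + 4 + 4 + 4 + 4 = 66. (For the product with Z/3Z: each of the 3 1-dim characters of Z/3Z tensors with each irrep of D_11, giving 3 copies of each D_11-dimension.)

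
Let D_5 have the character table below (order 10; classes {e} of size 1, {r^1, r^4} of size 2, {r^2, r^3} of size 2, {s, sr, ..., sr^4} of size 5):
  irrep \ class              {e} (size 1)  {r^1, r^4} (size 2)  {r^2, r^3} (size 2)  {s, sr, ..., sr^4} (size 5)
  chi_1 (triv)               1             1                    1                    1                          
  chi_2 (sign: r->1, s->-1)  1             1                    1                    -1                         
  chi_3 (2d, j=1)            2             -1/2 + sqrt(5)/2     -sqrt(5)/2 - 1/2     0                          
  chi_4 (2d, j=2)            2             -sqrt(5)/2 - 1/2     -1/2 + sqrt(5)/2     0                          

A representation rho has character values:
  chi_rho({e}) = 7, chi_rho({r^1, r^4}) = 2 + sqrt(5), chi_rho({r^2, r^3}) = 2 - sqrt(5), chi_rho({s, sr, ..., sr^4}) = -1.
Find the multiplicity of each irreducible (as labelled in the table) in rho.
Multiplicities: chi_1: 1, chi_2: 2, chi_3: 2, chi_4: 0.

Reasoning: Use <chi_rho, chi> = (1/|G|) sum_C |C| * chi_rho(C) * conj(chi(C)) with |G| = 10 for each irreducible chi in the table:
  <chi_rho, chi_1> = (1/10)[1*(7)*conj(1) + 2*(2 + sqrt(5))*conj(1) + 2*(2 - sqrt(5))*conj(1) + 5*(-1)*conj(1)]
      = (1/10)[(7) + (4 + 2*sqrt(5)) + (4 - 2*sqrt(5)) + (-5)] = 10/10 = 1
  <chi_rho, chi_2> = (1/10)[1*(7)*conj(1) + 2*(2 + sqrt(5))*conj(1) + 2*(2 - sqrt(5))*conj(1) + 5*(-1)*conj(-1)]
      = (1/10)[(7) + (4 + 2*sqrt(5)) + (4 - 2*sqrt(5)) + (5)] = 20/10 = 2
  <chi_rho, chi_3> = (1/10)[1*(7)*conj(2) + 2*(2 + sqrt(5))*conj(-1/2 + sqrt(5)/2) + 2*(2 - sqrt(5))*conj(-sqrt(5)/2 - 1/2) + 5*(-1)*conj(0)]
      = (1/10)[(14) + (sqrt(5) + 3) + (3 - sqrt(5)) + (0)] = 20/10 = 2
  <chi_rho, chi_4> = (1/10)[1*(7)*conj(2) + 2*(2 + sqrt(5))*conj(-sqrt(5)/2 - 1/2) + 2*(2 - sqrt(5))*conj(-1/2 + sqrt(5)/2) + 5*(-1)*conj(0)]
      = (1/10)[(14) + (-7 - 3*sqrt(5)) + (-7 + 3*sqrt(5)) + (0)] = 0/10 = 0
Dimension check: dim(rho) = sum (mult * dim) = 1*1 + 2*1 + 2*2 + 0*2 = 7 = chi_rho(e) = 7.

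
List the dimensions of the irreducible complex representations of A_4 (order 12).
Dimensions: 1, 1, 1, 3

Reasoning: There are 4 irreducibles (= number of conjugacy classes). Their dimensions d_i satisfy sum d_i^2 = |G| = 12: 1 + 1 + 1 + 9 = 12.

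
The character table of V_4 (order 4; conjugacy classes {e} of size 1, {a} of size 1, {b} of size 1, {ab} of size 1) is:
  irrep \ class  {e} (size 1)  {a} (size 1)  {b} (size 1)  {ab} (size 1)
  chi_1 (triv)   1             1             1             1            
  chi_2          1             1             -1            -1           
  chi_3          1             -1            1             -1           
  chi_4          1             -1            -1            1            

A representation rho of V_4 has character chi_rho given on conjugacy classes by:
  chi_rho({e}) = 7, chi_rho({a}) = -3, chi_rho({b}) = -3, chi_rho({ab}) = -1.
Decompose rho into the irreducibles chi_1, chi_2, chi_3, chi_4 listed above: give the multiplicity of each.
Multiplicities: chi_1: 0, chi_2: 2, chi_3: 2, chi_4: 3.

Argument: Use <chi_rho, chi> = (1/|G|) sum_C |C| * chi_rho(C) * conj(chi(C)) with |G| = 4 for each irreducible chi in the table:
  <chi_rho, chi_1> = (1/4)[1*(7)*conj(1) + 1*(-3)*conj(1) + 1*(-3)*conj(1) + 1*(-1)*conj(1)]
      = (1/4)[(7) + (-3) + (-3) + (-1)] = 0/4 = 0
  <chi_rho, chi_2> = (1/4)[1*(7)*conj(1) + 1*(-3)*conj(1) + 1*(-3)*conj(-1) + 1*(-1)*conj(-1)]
      = (1/4)[(7) + (-3) + (3) + (1)] = 8/4 = 2
  <chi_rho, chi_3> = (1/4)[1*(7)*conj(1) + 1*(-3)*conj(-1) + 1*(-3)*conj(1) + 1*(-1)*conj(-1)]
      = (1/4)[(7) + (3) + (-3) + (1)] = 8/4 = 2
  <chi_rho, chi_4> = (1/4)[1*(7)*conj(1) + 1*(-3)*conj(-1) + 1*(-3)*conj(-1) + 1*(-1)*conj(1)]
      = (1/4)[(7) + (3) + (3) + (-1)] = 12/4 = 3
Dimension check: dim(rho) = sum (mult * dim) = 0*1 + 2*1 + 2*1 + 3*1 = 7 = chi_rho(e) = 7.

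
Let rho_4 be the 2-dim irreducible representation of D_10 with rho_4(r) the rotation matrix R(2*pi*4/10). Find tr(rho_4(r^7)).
chi_{rho_4}(r^7) = 2*cos(2*pi*4*7/10) = -1/2 + sqrt(5)/2

Argument: rho_4(r^7) is rotation by angle 2*pi*4*7/10, whose trace is 2*cos(2*pi*4*7/10) = -1/2 + sqrt(5)/2.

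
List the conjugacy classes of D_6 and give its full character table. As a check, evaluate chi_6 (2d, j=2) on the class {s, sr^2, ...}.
Conjugacy classes: {e} of size 1, {r^3} of size 1, {r^1, r^5} of size 2, {r^2, r^4} of size 2, {s, sr^2, ...} of size 3, {sr, sr^3, ...} of size 3.
Character table:
  irrep \ class              {e} (size 1)  {r^3} (size 1)  {r^1, r^5} (size 2)  {r^2, r^4} (size 2)  {s, sr^2, ...} (size 3)  {sr, sr^3, ...} (size 3)
  chi_1 (triv)               1             1               1                    1                    1                        1                       
  chi_2 (sign: r->1, s->-1)  1             1               1                    1                    -1                       -1                      
  chi_3 (r->-1, s->1)        1             -1              -1                   1                    1                        -1                      
  chi_4 (r->-1, s->-1)       1             -1              -1                   1                    -1                       1                       
  chi_5 (2d, j=1)            2             -2              1                    -1                   0                        0                       
  chi_6 (2d, j=2)            2             2               -1                   -1                   0                        0                       

Spot check: chi_6 (2d, j=2) on {s, sr^2, ...} = 0.

Working: D_6 has order 2*6 = 12 with 6 conjugacy classes, hence 6 irreducibles. Sum of squared dims 1 + 1 + 1 + 1 + 4 + 4 = 12 = |G|. Linear characters come from the abelianisation; the 2-dimensional irreps have character r^k -> 2*cos(2*pi*j*k/6), reflections -> 0.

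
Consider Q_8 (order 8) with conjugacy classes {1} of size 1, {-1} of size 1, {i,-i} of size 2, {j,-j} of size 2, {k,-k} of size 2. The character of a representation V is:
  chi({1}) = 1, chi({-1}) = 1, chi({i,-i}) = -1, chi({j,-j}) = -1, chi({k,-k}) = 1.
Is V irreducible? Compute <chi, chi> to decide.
Irreducible: <chi, chi> = 1.

Explanation: <chi, chi> = (1/|G|) sum_C |C| * |chi(C)|^2 = (1/8)[1*|1|^2 + 1*|1|^2 + 2*|-1|^2 + 2*|-1|^2 + 2*|1|^2]
  = (1/8)[(1) + (1) + (2) + (2) + (2)] = 8/8 = 1.
A character is irreducible iff <chi, chi> = 1, so this representation is irreducible.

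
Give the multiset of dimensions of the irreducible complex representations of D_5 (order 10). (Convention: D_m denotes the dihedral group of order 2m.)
Dimensions: 1, 1, 2, 2

Why: There are 4 irreducibles (= number of conjugacy classes). Their dimensions d_i satisfy sum d_i^2 = |G| = 10: 1 + 1 + 4 + 4 = 10.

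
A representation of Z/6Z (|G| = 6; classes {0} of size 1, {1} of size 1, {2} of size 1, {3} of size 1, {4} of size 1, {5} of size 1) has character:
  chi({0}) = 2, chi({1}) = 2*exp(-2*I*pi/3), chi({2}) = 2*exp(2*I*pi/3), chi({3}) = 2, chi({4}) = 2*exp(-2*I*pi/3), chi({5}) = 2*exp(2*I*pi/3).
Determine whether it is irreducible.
Not irreducible (reducible): <chi, chi> = 4 > 1.

Justification: <chi, chi> = (1/|G|) sum_C |C| * |chi(C)|^2 = (1/6)[1*|2|^2 + 1*|2*exp(-2*I*pi/3)|^2 + 1*|2*exp(2*I*pi/3)|^2 + 1*|2|^2 + 1*|2*exp(-2*I*pi/3)|^2 + 1*|2*exp(2*I*pi/3)|^2]
  = (1/6)[(4) + (4) + (4) + (4) + (4) + (4)] = 24/6 = 4.
(Exp terms are combined using exp(i*s)*conj(exp(i*t)) = exp(i*(s-t)), and sums of them are collapsed using the identity that for every m > 1 the m distinct m-th roots of unity sum to 0, e.g. 1 + exp(2*I*pi/3) + exp(-2*I*pi/3) = 0.)
A character is irreducible iff <chi, chi> = 1, so this representation is reducible.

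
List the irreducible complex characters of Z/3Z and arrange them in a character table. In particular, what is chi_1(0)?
Character table of Z/3Z (irreps indexed chi_0,...,chi_2 with chi_k(m) = zeta_3^(k*m), zeta_3 = exp(2*pi*i/3)):
  irrep \ class  {0} (size 1)  {1} (size 1)    {2} (size 1)  
  chi_0          1             1               1             
  chi_1          1             exp(2*I*pi/3)   exp(-2*I*pi/3)
  chi_2          1             exp(-2*I*pi/3)  exp(2*I*pi/3) 

Spot check: chi_1(0) = zeta_3^(1*0) = zeta_3^0 = 1.

Justification: Z/3Z is abelian, so all 3 irreducible complex representations are 1-dimensional. They are given by chi_k(m) = zeta_3^(k*m) for k = 0,...,2. Row orthogonality: sum_m chi_k(m) conj(chi_l(m)) = 3 * [k = l].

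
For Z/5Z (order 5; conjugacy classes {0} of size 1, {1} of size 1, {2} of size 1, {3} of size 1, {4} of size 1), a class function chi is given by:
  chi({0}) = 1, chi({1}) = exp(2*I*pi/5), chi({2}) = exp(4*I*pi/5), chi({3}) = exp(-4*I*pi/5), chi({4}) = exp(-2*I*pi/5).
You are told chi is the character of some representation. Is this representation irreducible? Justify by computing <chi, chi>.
Irreducible: <chi, chi> = 1.

Proof sketch: <chi, chi> = (1/|G|) sum_C |C| * |chi(C)|^2 = (1/5)[1*|1|^2 + 1*|exp(2*I*pi/5)|^2 + 1*|exp(4*I*pi/5)|^2 + 1*|exp(-4*I*pi/5)|^2 + 1*|exp(-2*I*pi/5)|^2]
  = (1/5)[(1) + (1) + (1) + (1) + (1)] = 5/5 = 1.
(Exp terms are combined using exp(i*s)*conj(exp(i*t)) = exp(i*(s-t)), and sums of them are collapsed using the identity that for every m > 1 the m distinct m-th roots of unity sum to 0, e.g. 1 + exp(2*I*pi/3) + exp(-2*I*pi/3) = 0.)
A character is irreducible iff <chi, chi> = 1, so this representation is irreducible.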